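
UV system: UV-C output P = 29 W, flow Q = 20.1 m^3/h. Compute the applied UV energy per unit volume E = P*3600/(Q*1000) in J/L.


Energy delivered per hour = 29 W * 3600 s = 104400 J/h
Volume treated per hour = 20.1 m^3/h * 1000 = 20100 L/h
dose = 104400 / 20100 = 5.19403 J/L

5.19403 J/L


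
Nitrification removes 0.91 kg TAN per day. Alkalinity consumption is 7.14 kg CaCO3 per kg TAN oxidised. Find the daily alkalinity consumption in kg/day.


Alkalinity factor: 7.14 kg CaCO3 consumed per kg TAN nitrified
alk = 0.91 kg TAN * 7.14 = 6.4974 kg CaCO3/day

6.4974 kg CaCO3/day


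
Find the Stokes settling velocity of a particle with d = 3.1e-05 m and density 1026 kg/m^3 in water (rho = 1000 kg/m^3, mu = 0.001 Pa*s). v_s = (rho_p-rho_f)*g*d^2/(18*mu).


Density difference: rho_p - rho_f = 1026 - 1000 = 26 kg/m^3
d^2 = (3.1e-05)^2 = 9.61e-10 m^2
Numerator = (rho_p - rho_f) * g * d^2 = 26 * 9.81 * 9.61e-10 = 2.4511266e-07
Denominator = 18 * mu = 18 * 0.001 = 0.018
v_s = 2.4511266e-07 / 0.018 = 1.36174e-05 m/s
Check: Re = rho_f * v_s * d / mu = 1000 * 1.36174e-05 * 3.1e-05 / 0.001 = 4.22e-04 < 1, so Stokes' law applies.

1.36174e-05 m/s


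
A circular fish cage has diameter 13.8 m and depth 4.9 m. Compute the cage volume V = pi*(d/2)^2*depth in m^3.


r = d/2 = 13.8/2 = 6.9 m
Base area = pi*r^2 = pi*6.9^2 = 149.57123 m^2
Volume = 149.57123 * 4.9 = 732.899 m^3

732.899 m^3


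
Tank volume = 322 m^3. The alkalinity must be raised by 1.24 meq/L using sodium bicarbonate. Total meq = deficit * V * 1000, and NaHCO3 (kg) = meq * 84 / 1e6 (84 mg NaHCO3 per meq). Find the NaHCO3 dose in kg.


Tank volume in L = 322 m^3 * 1000 = 322000 L
Total meq required = 1.24 meq/L * 322000 L = 399280 meq
NaHCO3 mass = 399280 meq * 84 mg/meq / 1e6 = 33.5395 kg

33.5395 kg


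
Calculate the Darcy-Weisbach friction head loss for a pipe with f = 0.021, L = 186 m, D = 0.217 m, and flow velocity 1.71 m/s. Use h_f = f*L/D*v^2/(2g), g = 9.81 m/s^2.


v^2 = 1.71^2 = 2.9241 m^2/s^2
L/D = 186/0.217 = 857.14286
h_f = f*(L/D)*v^2/(2g) = 0.021 * 857.14286 * 2.9241 / 19.62 = 2.68266 m

2.68266 m


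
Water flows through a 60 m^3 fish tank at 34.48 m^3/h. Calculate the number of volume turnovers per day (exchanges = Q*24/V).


Daily flow volume = 34.48 m^3/h * 24 h = 827.52 m^3/day
Exchanges = daily flow / tank volume = 827.52 / 60 = 13.792 exchanges/day

13.792 exchanges/day


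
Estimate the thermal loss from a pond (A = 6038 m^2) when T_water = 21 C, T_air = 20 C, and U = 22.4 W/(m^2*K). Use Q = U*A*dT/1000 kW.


Temperature difference dT = 21 - 20 = 1 K
Heat loss (W) = U * A * dT = 22.4 * 6038 * 1 = 135251.2 W
Convert to kW: 135251.2 / 1000 = 135.2512 kW

135.2512 kW


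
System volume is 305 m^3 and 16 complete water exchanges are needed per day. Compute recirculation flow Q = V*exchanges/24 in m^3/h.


Daily recirculation volume = 305 m^3 * 16 = 4880 m^3/day
Flow rate Q = daily volume / 24 h = 4880 / 24 = 203.333 m^3/h

203.333 m^3/h


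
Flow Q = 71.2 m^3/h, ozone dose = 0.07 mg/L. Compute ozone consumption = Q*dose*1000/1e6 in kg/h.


O3 demand (mg/h) = Q * dose * 1000 = 71.2 * 0.07 * 1000 = 4984 mg/h
Convert mg to kg: 4984 / 1e6 = 0.004984 kg/h

0.004984 kg/h


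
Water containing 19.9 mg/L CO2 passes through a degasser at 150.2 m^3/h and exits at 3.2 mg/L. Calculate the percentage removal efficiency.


CO2_out / CO2_in = 3.2 / 19.9 = 0.16080402
Fraction remaining = 0.16080402
efficiency = (1 - 0.16080402) * 100 = 83.9196 %

83.9196 %


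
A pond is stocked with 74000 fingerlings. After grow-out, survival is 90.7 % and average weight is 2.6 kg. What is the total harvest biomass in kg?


Survivors = 74000 * 90.7/100 = 67118 fish
Harvest biomass = survivors * W_f = 67118 * 2.6 = 174506.8 kg

174506.8 kg


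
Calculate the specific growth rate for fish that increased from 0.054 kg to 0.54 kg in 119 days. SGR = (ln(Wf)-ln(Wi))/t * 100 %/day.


ln(W_f) = ln(0.54) = -0.61618614
ln(W_i) = ln(0.054) = -2.9187712
ln(W_f) - ln(W_i) = -0.61618614 - -2.9187712 = 2.3025851
SGR = 2.3025851 / 119 * 100 = 1.93495 %/day

1.93495 %/day


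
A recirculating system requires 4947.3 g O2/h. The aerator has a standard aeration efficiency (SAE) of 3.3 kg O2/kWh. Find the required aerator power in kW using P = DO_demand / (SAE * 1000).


SAE in g O2/kWh = 3.3 * 1000 = 3300 g/kWh
P = DO_demand / SAE_g = 4947.3 / 3300 = 1.49918 kW

1.49918 kW


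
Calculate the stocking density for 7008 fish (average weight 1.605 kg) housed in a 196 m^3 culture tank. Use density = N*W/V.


Total biomass = 7008 fish * 1.605 kg = 11247.84 kg
Density = total biomass / volume = 11247.84 / 196 = 57.3869 kg/m^3

57.3869 kg/m^3


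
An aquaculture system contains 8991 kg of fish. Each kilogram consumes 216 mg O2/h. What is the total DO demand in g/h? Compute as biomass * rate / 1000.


Total O2 consumption (mg/h) = 8991 kg * 216 mg/(kg*h) = 1942056 mg/h
Convert to g/h: 1942056 / 1000 = 1942.056 g/h

1942.056 g/h


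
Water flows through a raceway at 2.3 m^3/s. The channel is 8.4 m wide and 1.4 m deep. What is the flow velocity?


Cross-sectional area = W * d = 8.4 * 1.4 = 11.76 m^2
Velocity = Q / A = 2.3 / 11.76 = 0.195578 m/s

0.195578 m/s


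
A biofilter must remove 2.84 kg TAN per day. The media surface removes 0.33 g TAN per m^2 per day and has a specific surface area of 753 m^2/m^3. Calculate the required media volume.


A = 2.84*1000 / 0.33 = 8606.0606 m^2
V = 8606.0606 / 753 = 11.429

11.429 m^3


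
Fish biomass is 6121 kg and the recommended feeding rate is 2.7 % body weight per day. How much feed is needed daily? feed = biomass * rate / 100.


Feeding rate fraction = 2.7% / 100 = 0.027
Daily feed = 6121 kg * 0.027 = 165.267 kg/day

165.267 kg/day


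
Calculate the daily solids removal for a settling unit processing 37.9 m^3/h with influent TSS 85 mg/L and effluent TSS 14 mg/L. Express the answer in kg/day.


Concentration drop: TSS_in - TSS_out = 85 - 14 = 71 mg/L
Hourly solids removed = Q * dTSS = 37.9 m^3/h * 71 mg/L = 2690.9 g/h  (m^3/h * mg/L = g/h)
Daily solids removed = 2690.9 * 24 = 64581.6 g/day
Convert g to kg: 64581.6 / 1000 = 64.5816 kg/day

64.5816 kg/day


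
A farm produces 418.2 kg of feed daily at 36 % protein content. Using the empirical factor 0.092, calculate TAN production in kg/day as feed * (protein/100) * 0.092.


Protein in feed = 418.2 * 36/100 = 150.552 kg/day
TAN = protein * 0.092 = 150.552 * 0.092 = 13.850784 kg/day

13.850784 kg/day


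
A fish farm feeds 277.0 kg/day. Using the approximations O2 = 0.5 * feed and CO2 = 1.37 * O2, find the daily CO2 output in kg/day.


O2 = 277.0 * 0.5 = 138.5
CO2 = 138.5 * 1.37 = 189.745

189.745 kg/day


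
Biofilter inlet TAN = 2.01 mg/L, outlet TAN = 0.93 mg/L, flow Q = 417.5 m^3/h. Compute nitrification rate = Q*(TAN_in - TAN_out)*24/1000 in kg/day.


Concentration drop: TAN_in - TAN_out = 2.01 - 0.93 = 1.08 mg/L
Hourly TAN removed = Q * dTAN = 417.5 m^3/h * 1.08 mg/L = 450.9 g/h  (m^3/h * mg/L = g/h)
Daily TAN removed = 450.9 * 24 = 10821.6 g/day
Convert to kg/day: 10821.6 / 1000 = 10.8216 kg/day

10.8216 kg/day


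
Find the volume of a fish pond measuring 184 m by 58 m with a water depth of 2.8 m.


Base area = L * W = 184 * 58 = 10672 m^2
Volume = area * depth = 10672 * 2.8 = 29881.6 m^3

29881.6 m^3


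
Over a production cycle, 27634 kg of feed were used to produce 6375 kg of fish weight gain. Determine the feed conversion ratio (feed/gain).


FCR = feed consumed / weight gained
FCR = 27634 kg / 6375 kg = 4.33475

4.33475


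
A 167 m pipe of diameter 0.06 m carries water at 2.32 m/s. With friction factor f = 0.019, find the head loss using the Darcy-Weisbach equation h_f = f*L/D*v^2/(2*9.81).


v^2 = 2.32^2 = 5.3824 m^2/s^2
L/D = 167/0.06 = 2783.3333
h_f = f*(L/D)*v^2/(2g) = 0.019 * 2783.3333 * 5.3824 / 19.62 = 14.5076 m

14.5076 m


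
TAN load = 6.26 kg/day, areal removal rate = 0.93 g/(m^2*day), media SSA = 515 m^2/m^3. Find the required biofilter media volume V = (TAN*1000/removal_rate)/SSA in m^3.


A = 6.26*1000 / 0.93 = 6731.1828 m^2
V = 6731.1828 / 515 = 13.0703

13.0703 m^3


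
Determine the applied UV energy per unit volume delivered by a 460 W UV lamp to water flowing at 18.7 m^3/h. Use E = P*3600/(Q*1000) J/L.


Energy delivered per hour = 460 W * 3600 s = 1656000 J/h
Volume treated per hour = 18.7 m^3/h * 1000 = 18700 L/h
dose = 1656000 / 18700 = 88.5561 J/L

88.5561 J/L


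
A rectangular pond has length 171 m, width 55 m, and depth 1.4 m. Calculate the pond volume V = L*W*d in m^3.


Base area = L * W = 171 * 55 = 9405 m^2
Volume = area * depth = 9405 * 1.4 = 13167 m^3

13167 m^3


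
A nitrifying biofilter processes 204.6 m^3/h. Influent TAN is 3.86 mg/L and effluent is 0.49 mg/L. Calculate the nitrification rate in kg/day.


Concentration drop: TAN_in - TAN_out = 3.86 - 0.49 = 3.37 mg/L
Hourly TAN removed = Q * dTAN = 204.6 m^3/h * 3.37 mg/L = 689.502 g/h  (m^3/h * mg/L = g/h)
Daily TAN removed = 689.502 * 24 = 16548.048 g/day
Convert to kg/day: 16548.048 / 1000 = 16.548048 kg/day

16.548048 kg/day


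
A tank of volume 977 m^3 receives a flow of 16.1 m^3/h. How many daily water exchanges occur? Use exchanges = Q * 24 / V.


Daily flow volume = 16.1 m^3/h * 24 h = 386.4 m^3/day
Exchanges = daily flow / tank volume = 386.4 / 977 = 0.395496 exchanges/day

0.395496 exchanges/day


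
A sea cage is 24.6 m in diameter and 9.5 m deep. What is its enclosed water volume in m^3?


r = d/2 = 24.6/2 = 12.3 m
Base area = pi*r^2 = pi*12.3^2 = 475.29155 m^2
Volume = 475.29155 * 9.5 = 4515.27 m^3

4515.27 m^3


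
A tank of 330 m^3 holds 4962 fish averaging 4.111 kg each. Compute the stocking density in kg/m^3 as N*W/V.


Total biomass = 4962 fish * 4.111 kg = 20398.782 kg
Density = total biomass / volume = 20398.782 / 330 = 61.8145 kg/m^3

61.8145 kg/m^3


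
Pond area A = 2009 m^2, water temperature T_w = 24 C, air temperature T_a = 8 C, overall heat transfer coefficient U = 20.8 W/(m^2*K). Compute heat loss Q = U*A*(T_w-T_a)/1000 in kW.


Temperature difference dT = 24 - 8 = 16 K
Heat loss (W) = U * A * dT = 20.8 * 2009 * 16 = 668595.2 W
Convert to kW: 668595.2 / 1000 = 668.5952 kW

668.5952 kW


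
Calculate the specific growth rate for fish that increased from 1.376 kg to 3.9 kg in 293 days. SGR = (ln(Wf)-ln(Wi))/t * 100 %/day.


ln(W_f) = ln(3.9) = 1.3609766
ln(W_i) = ln(1.376) = 0.31918074
ln(W_f) - ln(W_i) = 1.3609766 - 0.31918074 = 1.0417959
SGR = 1.0417959 / 293 * 100 = 0.355562 %/day

0.355562 %/day


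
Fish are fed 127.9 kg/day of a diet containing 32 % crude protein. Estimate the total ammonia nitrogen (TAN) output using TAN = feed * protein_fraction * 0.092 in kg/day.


Protein in feed = 127.9 * 32/100 = 40.928 kg/day
TAN = protein * 0.092 = 40.928 * 0.092 = 3.765376 kg/day

3.765376 kg/day


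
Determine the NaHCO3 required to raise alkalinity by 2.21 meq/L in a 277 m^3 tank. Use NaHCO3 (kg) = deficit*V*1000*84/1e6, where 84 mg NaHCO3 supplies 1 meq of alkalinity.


Tank volume in L = 277 m^3 * 1000 = 277000 L
Total meq required = 2.21 meq/L * 277000 L = 612170 meq
NaHCO3 mass = 612170 meq * 84 mg/meq / 1e6 = 51.4223 kg

51.4223 kg


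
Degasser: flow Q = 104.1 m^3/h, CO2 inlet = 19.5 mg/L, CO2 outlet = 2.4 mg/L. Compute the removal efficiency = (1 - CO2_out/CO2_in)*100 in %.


CO2_out / CO2_in = 2.4 / 19.5 = 0.12307692
Fraction remaining = 0.12307692
efficiency = (1 - 0.12307692) * 100 = 87.6923 %

87.6923 %


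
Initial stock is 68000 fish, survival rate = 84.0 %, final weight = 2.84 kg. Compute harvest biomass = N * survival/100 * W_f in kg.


Survivors = 68000 * 84.0/100 = 57120 fish
Harvest biomass = survivors * W_f = 57120 * 2.84 = 162220.8 kg

162220.8 kg


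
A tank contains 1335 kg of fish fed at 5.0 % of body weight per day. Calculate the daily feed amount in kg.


Feeding rate fraction = 5.0% / 100 = 0.05
Daily feed = 1335 kg * 0.05 = 66.75 kg/day

66.75 kg/day


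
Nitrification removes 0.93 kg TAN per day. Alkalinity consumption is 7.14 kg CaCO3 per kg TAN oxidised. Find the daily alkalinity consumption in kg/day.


Alkalinity factor: 7.14 kg CaCO3 consumed per kg TAN nitrified
alk = 0.93 kg TAN * 7.14 = 6.6402 kg CaCO3/day

6.6402 kg CaCO3/day


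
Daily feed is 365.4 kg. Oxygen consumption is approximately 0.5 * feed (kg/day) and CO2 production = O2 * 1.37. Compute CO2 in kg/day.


O2 = 365.4 * 0.5 = 182.7
CO2 = 182.7 * 1.37 = 250.299

250.299 kg/day


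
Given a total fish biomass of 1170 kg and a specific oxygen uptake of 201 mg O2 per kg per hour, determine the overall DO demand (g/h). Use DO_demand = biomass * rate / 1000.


Total O2 consumption (mg/h) = 1170 kg * 201 mg/(kg*h) = 235170 mg/h
Convert to g/h: 235170 / 1000 = 235.17 g/h

235.17 g/h


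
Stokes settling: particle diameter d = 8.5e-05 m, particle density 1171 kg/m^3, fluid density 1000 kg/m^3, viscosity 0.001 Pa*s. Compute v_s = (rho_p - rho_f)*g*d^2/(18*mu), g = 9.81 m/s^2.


Density difference: rho_p - rho_f = 1171 - 1000 = 171 kg/m^3
d^2 = (8.5e-05)^2 = 7.225e-09 m^2
Numerator = (rho_p - rho_f) * g * d^2 = 171 * 9.81 * 7.225e-09 = 1.212001e-05
Denominator = 18 * mu = 18 * 0.001 = 0.018
v_s = 1.212001e-05 / 0.018 = 6.73334e-04 m/s
Check: Re = rho_f * v_s * d / mu = 1000 * 6.73334e-04 * 8.5e-05 / 0.001 = 0.0572 < 1, so Stokes' law applies.

6.73334e-04 m/s


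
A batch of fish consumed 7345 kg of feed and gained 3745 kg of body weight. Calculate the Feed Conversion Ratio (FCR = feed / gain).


FCR = feed consumed / weight gained
FCR = 7345 kg / 3745 kg = 1.96128

1.96128


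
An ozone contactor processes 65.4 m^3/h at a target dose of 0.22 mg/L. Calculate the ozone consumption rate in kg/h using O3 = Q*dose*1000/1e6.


O3 demand (mg/h) = Q * dose * 1000 = 65.4 * 0.22 * 1000 = 14388 mg/h
Convert mg to kg: 14388 / 1e6 = 0.014388 kg/h

0.014388 kg/h


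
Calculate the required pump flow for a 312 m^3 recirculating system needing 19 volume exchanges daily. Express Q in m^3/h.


Daily recirculation volume = 312 m^3 * 19 = 5928 m^3/day
Flow rate Q = daily volume / 24 h = 5928 / 24 = 247 m^3/h

247 m^3/h


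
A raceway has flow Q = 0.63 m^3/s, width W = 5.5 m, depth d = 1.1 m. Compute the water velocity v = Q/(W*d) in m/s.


Cross-sectional area = W * d = 5.5 * 1.1 = 6.05 m^2
Velocity = Q / A = 0.63 / 6.05 = 0.104132 m/s

0.104132 m/s


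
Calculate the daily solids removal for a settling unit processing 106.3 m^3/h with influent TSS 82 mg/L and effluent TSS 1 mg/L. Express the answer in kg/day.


Concentration drop: TSS_in - TSS_out = 82 - 1 = 81 mg/L
Hourly solids removed = Q * dTSS = 106.3 m^3/h * 81 mg/L = 8610.3 g/h  (m^3/h * mg/L = g/h)
Daily solids removed = 8610.3 * 24 = 206647.2 g/day
Convert g to kg: 206647.2 / 1000 = 206.6472 kg/day

206.6472 kg/day


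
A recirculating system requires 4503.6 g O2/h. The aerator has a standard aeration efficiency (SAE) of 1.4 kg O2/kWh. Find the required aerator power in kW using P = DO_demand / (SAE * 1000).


SAE in g O2/kWh = 1.4 * 1000 = 1400 g/kWh
P = DO_demand / SAE_g = 4503.6 / 1400 = 3.21686 kW

3.21686 kW


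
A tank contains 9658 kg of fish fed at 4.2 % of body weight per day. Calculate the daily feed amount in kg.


Feeding rate fraction = 4.2% / 100 = 0.042
Daily feed = 9658 kg * 0.042 = 405.636 kg/day

405.636 kg/day


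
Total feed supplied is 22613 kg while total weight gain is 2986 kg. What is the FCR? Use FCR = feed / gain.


FCR = feed consumed / weight gained
FCR = 22613 kg / 2986 kg = 7.57301

7.57301


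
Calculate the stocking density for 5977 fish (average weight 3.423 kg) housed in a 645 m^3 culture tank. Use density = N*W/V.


Total biomass = 5977 fish * 3.423 kg = 20459.271 kg
Density = total biomass / volume = 20459.271 / 645 = 31.7198 kg/m^3

31.7198 kg/m^3


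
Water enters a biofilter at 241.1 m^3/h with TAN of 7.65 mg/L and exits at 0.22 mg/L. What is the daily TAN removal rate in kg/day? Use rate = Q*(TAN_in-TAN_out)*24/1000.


Concentration drop: TAN_in - TAN_out = 7.65 - 0.22 = 7.43 mg/L
Hourly TAN removed = Q * dTAN = 241.1 m^3/h * 7.43 mg/L = 1791.373 g/h  (m^3/h * mg/L = g/h)
Daily TAN removed = 1791.373 * 24 = 42992.952 g/day
Convert to kg/day: 42992.952 / 1000 = 42.992952 kg/day

42.992952 kg/day


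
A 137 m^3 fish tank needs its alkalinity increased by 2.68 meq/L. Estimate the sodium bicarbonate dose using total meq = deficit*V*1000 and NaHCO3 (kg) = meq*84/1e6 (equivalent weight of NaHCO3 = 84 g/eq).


Tank volume in L = 137 m^3 * 1000 = 137000 L
Total meq required = 2.68 meq/L * 137000 L = 367160 meq
NaHCO3 mass = 367160 meq * 84 mg/meq / 1e6 = 30.8414 kg

30.8414 kg


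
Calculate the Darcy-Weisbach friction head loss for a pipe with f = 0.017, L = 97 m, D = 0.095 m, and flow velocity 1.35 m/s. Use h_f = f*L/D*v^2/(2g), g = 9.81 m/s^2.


v^2 = 1.35^2 = 1.8225 m^2/s^2
L/D = 97/0.095 = 1021.0526
h_f = f*(L/D)*v^2/(2g) = 0.017 * 1021.0526 * 1.8225 / 19.62 = 1.61237 m

1.61237 m


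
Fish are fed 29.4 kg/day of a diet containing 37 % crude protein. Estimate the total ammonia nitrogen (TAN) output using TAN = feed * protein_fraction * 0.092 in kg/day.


Protein in feed = 29.4 * 37/100 = 10.878 kg/day
TAN = protein * 0.092 = 10.878 * 0.092 = 1.000776 kg/day

1.000776 kg/day


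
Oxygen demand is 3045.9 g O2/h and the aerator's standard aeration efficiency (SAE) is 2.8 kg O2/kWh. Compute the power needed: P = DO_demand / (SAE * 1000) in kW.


SAE in g O2/kWh = 2.8 * 1000 = 2800 g/kWh
P = DO_demand / SAE_g = 3045.9 / 2800 = 1.08782 kW

1.08782 kW


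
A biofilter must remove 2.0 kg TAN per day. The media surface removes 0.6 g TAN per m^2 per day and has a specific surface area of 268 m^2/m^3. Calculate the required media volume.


A = 2.0*1000 / 0.6 = 3333.3333 m^2
V = 3333.3333 / 268 = 12.4378

12.4378 m^3


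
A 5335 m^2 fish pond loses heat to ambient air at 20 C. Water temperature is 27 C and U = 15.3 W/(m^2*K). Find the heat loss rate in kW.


Temperature difference dT = 27 - 20 = 7 K
Heat loss (W) = U * A * dT = 15.3 * 5335 * 7 = 571378.5 W
Convert to kW: 571378.5 / 1000 = 571.3785 kW

571.3785 kW


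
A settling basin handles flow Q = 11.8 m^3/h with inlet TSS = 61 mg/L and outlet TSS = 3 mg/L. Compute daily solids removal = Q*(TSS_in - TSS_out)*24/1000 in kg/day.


Concentration drop: TSS_in - TSS_out = 61 - 3 = 58 mg/L
Hourly solids removed = Q * dTSS = 11.8 m^3/h * 58 mg/L = 684.4 g/h  (m^3/h * mg/L = g/h)
Daily solids removed = 684.4 * 24 = 16425.6 g/day
Convert g to kg: 16425.6 / 1000 = 16.4256 kg/day

16.4256 kg/day


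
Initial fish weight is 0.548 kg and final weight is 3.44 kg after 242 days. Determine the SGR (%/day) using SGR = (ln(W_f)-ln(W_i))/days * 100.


ln(W_f) = ln(3.44) = 1.2354715
ln(W_i) = ln(0.548) = -0.60147999
ln(W_f) - ln(W_i) = 1.2354715 - -0.60147999 = 1.8369515
SGR = 1.8369515 / 242 * 100 = 0.759071 %/day

0.759071 %/day


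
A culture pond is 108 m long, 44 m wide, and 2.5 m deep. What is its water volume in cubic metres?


Base area = L * W = 108 * 44 = 4752 m^2
Volume = area * depth = 4752 * 2.5 = 11880 m^3

11880 m^3


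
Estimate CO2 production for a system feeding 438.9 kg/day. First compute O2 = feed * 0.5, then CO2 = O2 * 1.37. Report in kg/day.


O2 = 438.9 * 0.5 = 219.45
CO2 = 219.45 * 1.37 = 300.6465

300.6465 kg/day


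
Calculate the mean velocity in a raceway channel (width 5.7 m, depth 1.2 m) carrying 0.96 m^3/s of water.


Cross-sectional area = W * d = 5.7 * 1.2 = 6.84 m^2
Velocity = Q / A = 0.96 / 6.84 = 0.140351 m/s

0.140351 m/s


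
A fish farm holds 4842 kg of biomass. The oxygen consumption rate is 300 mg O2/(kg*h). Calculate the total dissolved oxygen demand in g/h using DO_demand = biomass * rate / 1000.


Total O2 consumption (mg/h) = 4842 kg * 300 mg/(kg*h) = 1452600 mg/h
Convert to g/h: 1452600 / 1000 = 1452.6 g/h

1452.6 g/h


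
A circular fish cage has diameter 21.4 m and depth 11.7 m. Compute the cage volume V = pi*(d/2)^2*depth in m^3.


r = d/2 = 21.4/2 = 10.7 m
Base area = pi*r^2 = pi*10.7^2 = 359.68094 m^2
Volume = 359.68094 * 11.7 = 4208.27 m^3

4208.27 m^3


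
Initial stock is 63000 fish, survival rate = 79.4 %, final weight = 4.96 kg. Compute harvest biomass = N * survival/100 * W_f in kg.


Survivors = 63000 * 79.4/100 = 50022 fish
Harvest biomass = survivors * W_f = 50022 * 4.96 = 248109.12 kg

248109.12 kg


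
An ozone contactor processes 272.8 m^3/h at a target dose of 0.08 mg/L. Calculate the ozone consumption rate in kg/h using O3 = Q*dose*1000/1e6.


O3 demand (mg/h) = Q * dose * 1000 = 272.8 * 0.08 * 1000 = 21824 mg/h
Convert mg to kg: 21824 / 1e6 = 0.021824 kg/h

0.021824 kg/h


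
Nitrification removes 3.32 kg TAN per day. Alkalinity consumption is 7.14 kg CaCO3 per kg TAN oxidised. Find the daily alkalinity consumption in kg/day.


Alkalinity factor: 7.14 kg CaCO3 consumed per kg TAN nitrified
alk = 3.32 kg TAN * 7.14 = 23.7048 kg CaCO3/day

23.7048 kg CaCO3/day


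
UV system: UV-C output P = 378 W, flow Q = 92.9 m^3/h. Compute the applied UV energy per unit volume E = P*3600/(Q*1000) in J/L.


Energy delivered per hour = 378 W * 3600 s = 1360800 J/h
Volume treated per hour = 92.9 m^3/h * 1000 = 92900 L/h
dose = 1360800 / 92900 = 14.648 J/L

14.648 J/L


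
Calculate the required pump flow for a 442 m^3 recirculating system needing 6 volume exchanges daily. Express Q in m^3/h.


Daily recirculation volume = 442 m^3 * 6 = 2652 m^3/day
Flow rate Q = daily volume / 24 h = 2652 / 24 = 110.5 m^3/h

110.5 m^3/h


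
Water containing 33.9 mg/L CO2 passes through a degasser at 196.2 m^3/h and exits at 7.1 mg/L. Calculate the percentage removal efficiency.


CO2_out / CO2_in = 7.1 / 33.9 = 0.20943953
Fraction remaining = 0.20943953
efficiency = (1 - 0.20943953) * 100 = 79.056 %

79.056 %


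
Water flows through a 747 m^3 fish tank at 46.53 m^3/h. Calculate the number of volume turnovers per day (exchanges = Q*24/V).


Daily flow volume = 46.53 m^3/h * 24 h = 1116.72 m^3/day
Exchanges = daily flow / tank volume = 1116.72 / 747 = 1.49494 exchanges/day

1.49494 exchanges/day


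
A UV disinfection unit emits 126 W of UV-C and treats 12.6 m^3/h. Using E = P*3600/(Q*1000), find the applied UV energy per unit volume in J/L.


Energy delivered per hour = 126 W * 3600 s = 453600 J/h
Volume treated per hour = 12.6 m^3/h * 1000 = 12600 L/h
dose = 453600 / 12600 = 36 J/L

36 J/L


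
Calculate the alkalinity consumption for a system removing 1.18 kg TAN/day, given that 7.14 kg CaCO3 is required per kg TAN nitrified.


Alkalinity factor: 7.14 kg CaCO3 consumed per kg TAN nitrified
alk = 1.18 kg TAN * 7.14 = 8.4252 kg CaCO3/day

8.4252 kg CaCO3/day


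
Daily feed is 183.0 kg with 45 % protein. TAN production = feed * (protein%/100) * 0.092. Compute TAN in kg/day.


Protein in feed = 183.0 * 45/100 = 82.35 kg/day
TAN = protein * 0.092 = 82.35 * 0.092 = 7.5762 kg/day

7.5762 kg/day


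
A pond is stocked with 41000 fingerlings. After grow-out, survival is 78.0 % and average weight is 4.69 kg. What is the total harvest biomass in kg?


Survivors = 41000 * 78.0/100 = 31980 fish
Harvest biomass = survivors * W_f = 31980 * 4.69 = 149986.2 kg

149986.2 kg


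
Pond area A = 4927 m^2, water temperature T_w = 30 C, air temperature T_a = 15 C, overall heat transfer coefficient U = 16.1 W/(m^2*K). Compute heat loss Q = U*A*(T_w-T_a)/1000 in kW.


Temperature difference dT = 30 - 15 = 15 K
Heat loss (W) = U * A * dT = 16.1 * 4927 * 15 = 1189870.5 W
Convert to kW: 1189870.5 / 1000 = 1189.8705 kW

1189.8705 kW


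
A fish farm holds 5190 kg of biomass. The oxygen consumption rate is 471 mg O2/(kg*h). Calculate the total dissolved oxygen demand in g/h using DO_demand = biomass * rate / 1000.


Total O2 consumption (mg/h) = 5190 kg * 471 mg/(kg*h) = 2444490 mg/h
Convert to g/h: 2444490 / 1000 = 2444.49 g/h

2444.49 g/h


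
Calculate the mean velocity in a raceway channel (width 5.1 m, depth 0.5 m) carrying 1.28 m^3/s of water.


Cross-sectional area = W * d = 5.1 * 0.5 = 2.55 m^2
Velocity = Q / A = 1.28 / 2.55 = 0.501961 m/s

0.501961 m/s


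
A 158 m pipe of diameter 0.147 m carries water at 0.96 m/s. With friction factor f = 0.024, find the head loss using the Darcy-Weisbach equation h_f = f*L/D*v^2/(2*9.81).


v^2 = 0.96^2 = 0.9216 m^2/s^2
L/D = 158/0.147 = 1074.8299
h_f = f*(L/D)*v^2/(2g) = 0.024 * 1074.8299 * 0.9216 / 19.62 = 1.2117 m

1.2117 m


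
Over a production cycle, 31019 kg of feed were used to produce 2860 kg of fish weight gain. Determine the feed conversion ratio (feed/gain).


FCR = feed consumed / weight gained
FCR = 31019 kg / 2860 kg = 10.8458

10.8458


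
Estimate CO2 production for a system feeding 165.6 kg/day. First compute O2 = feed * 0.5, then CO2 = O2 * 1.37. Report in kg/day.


O2 = 165.6 * 0.5 = 82.8
CO2 = 82.8 * 1.37 = 113.436

113.436 kg/day


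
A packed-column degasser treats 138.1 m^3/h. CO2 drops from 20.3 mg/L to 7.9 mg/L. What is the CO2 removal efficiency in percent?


CO2_out / CO2_in = 7.9 / 20.3 = 0.38916256
Fraction remaining = 0.38916256
efficiency = (1 - 0.38916256) * 100 = 61.0837 %

61.0837 %


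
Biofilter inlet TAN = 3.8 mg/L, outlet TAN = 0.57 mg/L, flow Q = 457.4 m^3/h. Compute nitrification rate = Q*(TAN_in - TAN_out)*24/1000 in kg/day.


Concentration drop: TAN_in - TAN_out = 3.8 - 0.57 = 3.23 mg/L
Hourly TAN removed = Q * dTAN = 457.4 m^3/h * 3.23 mg/L = 1477.402 g/h  (m^3/h * mg/L = g/h)
Daily TAN removed = 1477.402 * 24 = 35457.648 g/day
Convert to kg/day: 35457.648 / 1000 = 35.457648 kg/day

35.457648 kg/day


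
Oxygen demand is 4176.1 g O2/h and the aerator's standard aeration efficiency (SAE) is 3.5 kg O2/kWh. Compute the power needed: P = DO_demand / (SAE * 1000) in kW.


SAE in g O2/kWh = 3.5 * 1000 = 3500 g/kWh
P = DO_demand / SAE_g = 4176.1 / 3500 = 1.19317 kW

1.19317 kW


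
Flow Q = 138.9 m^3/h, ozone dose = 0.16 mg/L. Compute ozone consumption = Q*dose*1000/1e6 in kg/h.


O3 demand (mg/h) = Q * dose * 1000 = 138.9 * 0.16 * 1000 = 22224 mg/h
Convert mg to kg: 22224 / 1e6 = 0.022224 kg/h

0.022224 kg/h


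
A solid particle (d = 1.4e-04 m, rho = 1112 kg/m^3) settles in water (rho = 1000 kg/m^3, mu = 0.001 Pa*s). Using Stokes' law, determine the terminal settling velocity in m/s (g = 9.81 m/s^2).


Density difference: rho_p - rho_f = 1112 - 1000 = 112 kg/m^3
d^2 = (1.4e-04)^2 = 1.96e-08 m^2
Numerator = (rho_p - rho_f) * g * d^2 = 112 * 9.81 * 1.96e-08 = 2.1534912e-05
Denominator = 18 * mu = 18 * 0.001 = 0.018
v_s = 2.1534912e-05 / 0.018 = 0.00119638 m/s
Check: Re = rho_f * v_s * d / mu = 1000 * 0.00119638 * 1.4e-04 / 0.001 = 0.167 < 1, so Stokes' law applies.

0.00119638 m/s


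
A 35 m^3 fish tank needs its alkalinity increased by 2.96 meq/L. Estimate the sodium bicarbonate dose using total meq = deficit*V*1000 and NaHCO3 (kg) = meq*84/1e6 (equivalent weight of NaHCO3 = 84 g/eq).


Tank volume in L = 35 m^3 * 1000 = 35000 L
Total meq required = 2.96 meq/L * 35000 L = 103600 meq
NaHCO3 mass = 103600 meq * 84 mg/meq / 1e6 = 8.7024 kg

8.7024 kg


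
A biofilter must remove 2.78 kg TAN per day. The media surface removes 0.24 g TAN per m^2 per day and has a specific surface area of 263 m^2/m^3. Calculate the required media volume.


A = 2.78*1000 / 0.24 = 11583.333 m^2
V = 11583.333 / 263 = 44.0431

44.0431 m^3


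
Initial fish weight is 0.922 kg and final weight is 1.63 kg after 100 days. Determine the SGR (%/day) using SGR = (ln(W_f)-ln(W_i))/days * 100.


ln(W_f) = ln(1.63) = 0.48858001
ln(W_i) = ln(0.922) = -0.081210055
ln(W_f) - ln(W_i) = 0.48858001 - -0.081210055 = 0.56979007
SGR = 0.56979007 / 100 * 100 = 0.56979 %/day

0.56979 %/day


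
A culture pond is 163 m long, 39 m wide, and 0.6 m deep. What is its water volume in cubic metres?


Base area = L * W = 163 * 39 = 6357 m^2
Volume = area * depth = 6357 * 0.6 = 3814.2 m^3

3814.2 m^3


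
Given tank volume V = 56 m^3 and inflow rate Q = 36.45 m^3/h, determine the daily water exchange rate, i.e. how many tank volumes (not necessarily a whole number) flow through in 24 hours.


Daily flow volume = 36.45 m^3/h * 24 h = 874.8 m^3/day
Exchanges = daily flow / tank volume = 874.8 / 56 = 15.6214 exchanges/day

15.6214 exchanges/day


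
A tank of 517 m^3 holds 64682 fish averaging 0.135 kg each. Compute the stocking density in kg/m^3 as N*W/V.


Total biomass = 64682 fish * 0.135 kg = 8732.07 kg
Density = total biomass / volume = 8732.07 / 517 = 16.8899 kg/m^3

16.8899 kg/m^3


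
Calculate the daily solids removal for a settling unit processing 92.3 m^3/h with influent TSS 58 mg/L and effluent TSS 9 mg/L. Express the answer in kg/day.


Concentration drop: TSS_in - TSS_out = 58 - 9 = 49 mg/L
Hourly solids removed = Q * dTSS = 92.3 m^3/h * 49 mg/L = 4522.7 g/h  (m^3/h * mg/L = g/h)
Daily solids removed = 4522.7 * 24 = 108544.8 g/day
Convert g to kg: 108544.8 / 1000 = 108.5448 kg/day

108.5448 kg/day


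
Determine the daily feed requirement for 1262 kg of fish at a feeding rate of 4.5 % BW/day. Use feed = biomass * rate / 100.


Feeding rate fraction = 4.5% / 100 = 0.045
Daily feed = 1262 kg * 0.045 = 56.79 kg/day

56.79 kg/day


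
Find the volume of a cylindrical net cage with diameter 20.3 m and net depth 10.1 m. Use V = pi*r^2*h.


r = d/2 = 20.3/2 = 10.15 m
Base area = pi*r^2 = pi*10.15^2 = 323.65473 m^2
Volume = 323.65473 * 10.1 = 3268.91 m^3

3268.91 m^3


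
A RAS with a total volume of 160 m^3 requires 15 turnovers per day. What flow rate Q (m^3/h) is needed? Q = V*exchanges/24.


Daily recirculation volume = 160 m^3 * 15 = 2400 m^3/day
Flow rate Q = daily volume / 24 h = 2400 / 24 = 100 m^3/h

100 m^3/h


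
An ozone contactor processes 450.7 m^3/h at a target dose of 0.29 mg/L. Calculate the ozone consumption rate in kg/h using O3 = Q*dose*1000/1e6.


O3 demand (mg/h) = Q * dose * 1000 = 450.7 * 0.29 * 1000 = 130703 mg/h
Convert mg to kg: 130703 / 1e6 = 0.130703 kg/h

0.130703 kg/h


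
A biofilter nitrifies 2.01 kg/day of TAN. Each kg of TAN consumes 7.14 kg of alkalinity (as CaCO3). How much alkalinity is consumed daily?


Alkalinity factor: 7.14 kg CaCO3 consumed per kg TAN nitrified
alk = 2.01 kg TAN * 7.14 = 14.3514 kg CaCO3/day

14.3514 kg CaCO3/day


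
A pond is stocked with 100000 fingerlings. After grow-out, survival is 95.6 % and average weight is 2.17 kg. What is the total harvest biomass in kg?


Survivors = 100000 * 95.6/100 = 95600 fish
Harvest biomass = survivors * W_f = 95600 * 2.17 = 207452 kg

207452 kg


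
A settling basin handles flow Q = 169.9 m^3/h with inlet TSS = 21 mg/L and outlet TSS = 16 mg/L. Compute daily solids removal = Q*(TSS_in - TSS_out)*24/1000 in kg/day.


Concentration drop: TSS_in - TSS_out = 21 - 16 = 5 mg/L
Hourly solids removed = Q * dTSS = 169.9 m^3/h * 5 mg/L = 849.5 g/h  (m^3/h * mg/L = g/h)
Daily solids removed = 849.5 * 24 = 20388 g/day
Convert g to kg: 20388 / 1000 = 20.388 kg/day

20.388 kg/day


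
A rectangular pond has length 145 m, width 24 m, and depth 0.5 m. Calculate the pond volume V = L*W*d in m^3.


Base area = L * W = 145 * 24 = 3480 m^2
Volume = area * depth = 3480 * 0.5 = 1740 m^3

1740 m^3


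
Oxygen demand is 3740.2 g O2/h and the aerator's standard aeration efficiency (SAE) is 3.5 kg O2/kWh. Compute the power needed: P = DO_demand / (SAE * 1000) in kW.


SAE in g O2/kWh = 3.5 * 1000 = 3500 g/kWh
P = DO_demand / SAE_g = 3740.2 / 3500 = 1.06863 kW

1.06863 kW


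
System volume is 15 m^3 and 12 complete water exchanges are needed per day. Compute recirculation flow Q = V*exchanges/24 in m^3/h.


Daily recirculation volume = 15 m^3 * 12 = 180 m^3/day
Flow rate Q = daily volume / 24 h = 180 / 24 = 7.5 m^3/h

7.5 m^3/h


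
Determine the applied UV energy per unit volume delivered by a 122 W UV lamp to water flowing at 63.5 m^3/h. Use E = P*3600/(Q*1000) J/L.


Energy delivered per hour = 122 W * 3600 s = 439200 J/h
Volume treated per hour = 63.5 m^3/h * 1000 = 63500 L/h
dose = 439200 / 63500 = 6.91654 J/L

6.91654 J/L


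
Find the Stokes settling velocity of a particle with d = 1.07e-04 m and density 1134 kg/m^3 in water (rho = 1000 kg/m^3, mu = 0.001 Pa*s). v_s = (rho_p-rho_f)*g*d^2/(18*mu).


Density difference: rho_p - rho_f = 1134 - 1000 = 134 kg/m^3
d^2 = (1.07e-04)^2 = 1.1449e-08 m^2
Numerator = (rho_p - rho_f) * g * d^2 = 134 * 9.81 * 1.1449e-08 = 1.5050168e-05
Denominator = 18 * mu = 18 * 0.001 = 0.018
v_s = 1.5050168e-05 / 0.018 = 8.3612e-04 m/s
Check: Re = rho_f * v_s * d / mu = 1000 * 8.3612e-04 * 1.07e-04 / 0.001 = 0.0895 < 1, so Stokes' law applies.

8.3612e-04 m/s


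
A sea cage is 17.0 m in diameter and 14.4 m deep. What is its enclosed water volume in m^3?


r = d/2 = 17.0/2 = 8.5 m
Base area = pi*r^2 = pi*8.5^2 = 226.98007 m^2
Volume = 226.98007 * 14.4 = 3268.51 m^3

3268.51 m^3


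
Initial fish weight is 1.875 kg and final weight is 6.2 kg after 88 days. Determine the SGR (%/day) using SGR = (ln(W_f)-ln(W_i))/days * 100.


ln(W_f) = ln(6.2) = 1.8245493
ln(W_i) = ln(1.875) = 0.62860866
ln(W_f) - ln(W_i) = 1.8245493 - 0.62860866 = 1.1959406
SGR = 1.1959406 / 88 * 100 = 1.35902 %/day

1.35902 %/day


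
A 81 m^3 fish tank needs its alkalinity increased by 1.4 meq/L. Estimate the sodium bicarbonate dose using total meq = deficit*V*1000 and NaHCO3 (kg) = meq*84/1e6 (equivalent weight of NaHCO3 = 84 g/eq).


Tank volume in L = 81 m^3 * 1000 = 81000 L
Total meq required = 1.4 meq/L * 81000 L = 113400 meq
NaHCO3 mass = 113400 meq * 84 mg/meq / 1e6 = 9.5256 kg

9.5256 kg


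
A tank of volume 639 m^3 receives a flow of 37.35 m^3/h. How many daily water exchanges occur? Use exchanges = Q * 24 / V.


Daily flow volume = 37.35 m^3/h * 24 h = 896.4 m^3/day
Exchanges = daily flow / tank volume = 896.4 / 639 = 1.40282 exchanges/day

1.40282 exchanges/day


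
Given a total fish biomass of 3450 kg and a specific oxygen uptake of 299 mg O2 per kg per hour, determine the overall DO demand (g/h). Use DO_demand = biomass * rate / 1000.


Total O2 consumption (mg/h) = 3450 kg * 299 mg/(kg*h) = 1031550 mg/h
Convert to g/h: 1031550 / 1000 = 1031.55 g/h

1031.55 g/h


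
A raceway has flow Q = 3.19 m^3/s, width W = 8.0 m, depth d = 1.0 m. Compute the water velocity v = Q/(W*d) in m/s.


Cross-sectional area = W * d = 8.0 * 1.0 = 8 m^2
Velocity = Q / A = 3.19 / 8 = 0.39875 m/s

0.39875 m/s


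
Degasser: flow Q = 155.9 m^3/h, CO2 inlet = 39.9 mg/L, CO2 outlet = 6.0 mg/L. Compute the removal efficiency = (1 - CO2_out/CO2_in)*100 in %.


CO2_out / CO2_in = 6.0 / 39.9 = 0.15037594
Fraction remaining = 0.15037594
efficiency = (1 - 0.15037594) * 100 = 84.9624 %

84.9624 %


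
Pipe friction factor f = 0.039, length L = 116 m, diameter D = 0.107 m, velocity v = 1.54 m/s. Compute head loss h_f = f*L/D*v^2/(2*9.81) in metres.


v^2 = 1.54^2 = 2.3716 m^2/s^2
L/D = 116/0.107 = 1084.1121
h_f = f*(L/D)*v^2/(2g) = 0.039 * 1084.1121 * 2.3716 / 19.62 = 5.11071 m

5.11071 m


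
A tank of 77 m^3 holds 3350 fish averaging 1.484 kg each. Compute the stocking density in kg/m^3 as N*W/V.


Total biomass = 3350 fish * 1.484 kg = 4971.4 kg
Density = total biomass / volume = 4971.4 / 77 = 64.5636 kg/m^3

64.5636 kg/m^3


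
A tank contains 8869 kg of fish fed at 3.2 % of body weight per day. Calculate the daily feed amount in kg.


Feeding rate fraction = 3.2% / 100 = 0.032
Daily feed = 8869 kg * 0.032 = 283.808 kg/day

283.808 kg/day


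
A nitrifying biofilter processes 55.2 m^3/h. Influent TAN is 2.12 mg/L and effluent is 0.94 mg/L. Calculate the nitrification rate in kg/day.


Concentration drop: TAN_in - TAN_out = 2.12 - 0.94 = 1.18 mg/L
Hourly TAN removed = Q * dTAN = 55.2 m^3/h * 1.18 mg/L = 65.136 g/h  (m^3/h * mg/L = g/h)
Daily TAN removed = 65.136 * 24 = 1563.264 g/day
Convert to kg/day: 1563.264 / 1000 = 1.563264 kg/day

1.563264 kg/day


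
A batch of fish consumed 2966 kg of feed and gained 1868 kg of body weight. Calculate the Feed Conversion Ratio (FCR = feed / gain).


FCR = feed consumed / weight gained
FCR = 2966 kg / 1868 kg = 1.58779

1.58779


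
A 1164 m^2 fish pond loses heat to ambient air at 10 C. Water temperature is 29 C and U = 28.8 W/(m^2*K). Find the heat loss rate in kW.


Temperature difference dT = 29 - 10 = 19 K
Heat loss (W) = U * A * dT = 28.8 * 1164 * 19 = 636940.8 W
Convert to kW: 636940.8 / 1000 = 636.9408 kW

636.9408 kW


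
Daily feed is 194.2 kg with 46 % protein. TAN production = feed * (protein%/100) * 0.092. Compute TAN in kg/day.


Protein in feed = 194.2 * 46/100 = 89.332 kg/day
TAN = protein * 0.092 = 89.332 * 0.092 = 8.218544 kg/day

8.218544 kg/day


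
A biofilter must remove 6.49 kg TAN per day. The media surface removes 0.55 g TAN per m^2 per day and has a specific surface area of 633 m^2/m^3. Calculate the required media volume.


A = 6.49*1000 / 0.55 = 11800 m^2
V = 11800 / 633 = 18.6414

18.6414 m^3


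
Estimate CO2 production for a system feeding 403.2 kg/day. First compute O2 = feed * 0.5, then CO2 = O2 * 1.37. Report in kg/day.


O2 = 403.2 * 0.5 = 201.6
CO2 = 201.6 * 1.37 = 276.192

276.192 kg/day


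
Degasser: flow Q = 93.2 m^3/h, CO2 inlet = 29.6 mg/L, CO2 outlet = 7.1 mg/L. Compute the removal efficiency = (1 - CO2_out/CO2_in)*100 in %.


CO2_out / CO2_in = 7.1 / 29.6 = 0.23986486
Fraction remaining = 0.23986486
efficiency = (1 - 0.23986486) * 100 = 76.0135 %

76.0135 %


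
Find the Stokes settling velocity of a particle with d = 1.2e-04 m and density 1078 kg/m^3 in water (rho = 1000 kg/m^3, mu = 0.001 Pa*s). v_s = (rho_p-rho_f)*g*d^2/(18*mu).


Density difference: rho_p - rho_f = 1078 - 1000 = 78 kg/m^3
d^2 = (1.2e-04)^2 = 1.44e-08 m^2
Numerator = (rho_p - rho_f) * g * d^2 = 78 * 9.81 * 1.44e-08 = 1.1018592e-05
Denominator = 18 * mu = 18 * 0.001 = 0.018
v_s = 1.1018592e-05 / 0.018 = 6.12144e-04 m/s
Check: Re = rho_f * v_s * d / mu = 1000 * 6.12144e-04 * 1.2e-04 / 0.001 = 0.0735 < 1, so Stokes' law applies.

6.12144e-04 m/s


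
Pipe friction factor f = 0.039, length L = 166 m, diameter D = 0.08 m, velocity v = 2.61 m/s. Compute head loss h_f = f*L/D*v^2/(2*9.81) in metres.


v^2 = 2.61^2 = 6.8121 m^2/s^2
L/D = 166/0.08 = 2075
h_f = f*(L/D)*v^2/(2g) = 0.039 * 2075 * 6.8121 / 19.62 = 28.0973 m

28.0973 m


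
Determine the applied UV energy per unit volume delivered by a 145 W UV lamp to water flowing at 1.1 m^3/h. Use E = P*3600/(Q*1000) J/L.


Energy delivered per hour = 145 W * 3600 s = 522000 J/h
Volume treated per hour = 1.1 m^3/h * 1000 = 1100 L/h
dose = 522000 / 1100 = 474.545 J/L

474.545 J/L


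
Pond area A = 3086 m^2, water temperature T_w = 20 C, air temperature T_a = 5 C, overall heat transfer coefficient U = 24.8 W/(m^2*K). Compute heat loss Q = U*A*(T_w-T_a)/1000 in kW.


Temperature difference dT = 20 - 5 = 15 K
Heat loss (W) = U * A * dT = 24.8 * 3086 * 15 = 1147992 W
Convert to kW: 1147992 / 1000 = 1147.992 kW

1147.992 kW


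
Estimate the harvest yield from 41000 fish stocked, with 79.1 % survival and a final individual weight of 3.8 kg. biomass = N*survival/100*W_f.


Survivors = 41000 * 79.1/100 = 32431 fish
Harvest biomass = survivors * W_f = 32431 * 3.8 = 123237.8 kg

123237.8 kg


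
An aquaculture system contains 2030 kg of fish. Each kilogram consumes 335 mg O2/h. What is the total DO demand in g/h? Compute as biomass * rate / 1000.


Total O2 consumption (mg/h) = 2030 kg * 335 mg/(kg*h) = 680050 mg/h
Convert to g/h: 680050 / 1000 = 680.05 g/h

680.05 g/h


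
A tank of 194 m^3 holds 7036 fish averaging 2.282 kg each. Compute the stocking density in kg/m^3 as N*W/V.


Total biomass = 7036 fish * 2.282 kg = 16056.152 kg
Density = total biomass / volume = 16056.152 / 194 = 82.7637 kg/m^3

82.7637 kg/m^3
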